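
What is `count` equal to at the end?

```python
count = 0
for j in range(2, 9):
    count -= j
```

j=2: count = 0-2 = -2
j=3: count = (-2)-3 = -5
j=4: count = (-5)-4 = -9
j=5: count = (-9)-5 = -14
j=6: count = (-14)-6 = -20
j=7: count = (-20)-7 = -27
j=8: count = (-27)-8 = -35

-35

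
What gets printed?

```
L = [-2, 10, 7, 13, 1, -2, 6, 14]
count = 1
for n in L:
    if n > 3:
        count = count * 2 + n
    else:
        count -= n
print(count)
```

n=-2: not >3, count = 1-(-2) = 3
n=10: >3, count = 3*2+10 = 16
n=7: >3, count = 16*2+7 = 39
n=13: >3, count = 39*2+13 = 91
n=1: not >3, count = 91-1 = 90
n=-2: not >3, count = 90-(-2) = 92
n=6: >3, count = 92*2+6 = 190
n=14: >3, count = 190*2+14 = 394

394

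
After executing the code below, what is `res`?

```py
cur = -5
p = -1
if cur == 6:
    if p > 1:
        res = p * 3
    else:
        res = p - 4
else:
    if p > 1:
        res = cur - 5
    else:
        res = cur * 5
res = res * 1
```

-25

cur=-5, p=-1
cur == 6 is False; p > 1 is False
→ res = cur * 5 = -25
res = (-25)*1 = -25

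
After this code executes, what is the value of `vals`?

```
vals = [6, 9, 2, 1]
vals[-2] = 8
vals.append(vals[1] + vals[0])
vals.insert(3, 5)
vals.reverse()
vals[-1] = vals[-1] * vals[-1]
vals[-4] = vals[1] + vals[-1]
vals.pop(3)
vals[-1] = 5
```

[15, 1, 37, 9, 5]

vals[-2] = 8 → [6, 9, 8, 1]
append vals[1]+vals[0] = 9+6 = 15 → [6, 9, 8, 1, 15]
insert 5 at 3 → [6, 9, 8, 5, 1, 15]
reverse → [15, 1, 5, 8, 9, 6]
vals[-1] = vals[-1]*vals[-1] = 6*6 = 36 → [15, 1, 5, 8, 9, 36]
vals[-4] = vals[1]+vals[-1] = 1+36 = 37 → [15, 1, 37, 8, 9, 36]
pop(3) removes 8 → [15, 1, 37, 9, 36]
vals[-1] = 5 → [15, 1, 37, 9, 5]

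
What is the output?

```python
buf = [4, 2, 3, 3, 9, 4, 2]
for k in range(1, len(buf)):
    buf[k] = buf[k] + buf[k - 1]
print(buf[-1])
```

k=1: buf[1] = 2+4 = 6 → [4, 6, 3, 3, 9, 4, 2]
k=2: buf[2] = 3+6 = 9 → [4, 6, 9, 3, 9, 4, 2]
k=3: buf[3] = 3+9 = 12 → [4, 6, 9, 12, 9, 4, 2]
k=4: buf[4] = 9+12 = 21 → [4, 6, 9, 12, 21, 4, 2]
k=5: buf[5] = 4+21 = 25 → [4, 6, 9, 12, 21, 25, 2]
k=6: buf[6] = 2+25 = 27 → [4, 6, 9, 12, 21, 25, 27]

27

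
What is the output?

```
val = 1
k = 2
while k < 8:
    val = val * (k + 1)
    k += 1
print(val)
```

k=2: val = 1*3 = 3
k=3: val = 3*4 = 12
k=4: val = 12*5 = 60
k=5: val = 60*6 = 360
k=6: val = 360*7 = 2520
k=7: val = 2520*8 = 20160

20160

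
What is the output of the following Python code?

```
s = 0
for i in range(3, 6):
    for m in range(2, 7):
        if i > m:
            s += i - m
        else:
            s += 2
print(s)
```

i=3,m=2: 3>2, s = 0+1 = 1
i=3,m=3: not 3>3, s = 1+2 = 3
i=3,m=4: not 3>4, s = 3+2 = 5
i=3,m=5: not 3>5, s = 5+2 = 7
i=3,m=6: not 3>6, s = 7+2 = 9
i=4,m=2: 4>2, s = 9+2 = 11
i=4,m=3: 4>3, s = 11+1 = 12
i=4,m=4: not 4>4, s = 12+2 = 14
i=4,m=5: not 4>5, s = 14+2 = 16
i=4,m=6: not 4>6, s = 16+2 = 18
i=5,m=2: 5>2, s = 18+3 = 21
i=5,m=3: 5>3, s = 21+2 = 23
i=5,m=4: 5>4, s = 23+1 = 24
i=5,m=5: not 5>5, s = 24+2 = 26
i=5,m=6: not 5>6, s = 26+2 = 28

28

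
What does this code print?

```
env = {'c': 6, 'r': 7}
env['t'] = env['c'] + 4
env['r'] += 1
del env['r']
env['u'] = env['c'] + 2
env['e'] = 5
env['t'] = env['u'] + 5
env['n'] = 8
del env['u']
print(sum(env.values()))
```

env['t'] = env['c']+4 = 10 → {'c': 6, 'r': 7, 't': 10}
env['r'] = 7+1 = 8 → {'c': 6, 'r': 8, 't': 10}
del 'r' → {'c': 6, 't': 10}
env['u'] = env['c']+2 = 8 → {'c': 6, 't': 10, 'u': 8}
env['e'] = 5 → {'c': 6, 't': 10, 'u': 8, 'e': 5}
env['t'] = env['u']+5 = 13 → {'c': 6, 't': 13, 'u': 8, 'e': 5}
env['n'] = 8 → {'c': 6, 't': 13, 'u': 8, 'e': 5, 'n': 8}
del 'u' → {'c': 6, 't': 13, 'e': 5, 'n': 8}
sum of values = 32

32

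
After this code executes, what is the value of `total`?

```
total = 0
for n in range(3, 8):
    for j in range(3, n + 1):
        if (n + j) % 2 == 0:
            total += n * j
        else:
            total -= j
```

n=3,j=3: even sum, total = 0+9 = 9
n=4,j=3: odd sum, total = 9-3 = 6
n=4,j=4: even sum, total = 6+16 = 22
n=5,j=3: even sum, total = 22+15 = 37
n=5,j=4: odd sum, total = 37-4 = 33
n=5,j=5: even sum, total = 33+25 = 58
n=6,j=3: odd sum, total = 58-3 = 55
n=6,j=4: even sum, total = 55+24 = 79
n=6,j=5: odd sum, total = 79-5 = 74
n=6,j=6: even sum, total = 74+36 = 110
n=7,j=3: even sum, total = 110+21 = 131
n=7,j=4: odd sum, total = 131-4 = 127
n=7,j=5: even sum, total = 127+35 = 162
n=7,j=6: odd sum, total = 162-6 = 156
n=7,j=7: even sum, total = 156+49 = 205

205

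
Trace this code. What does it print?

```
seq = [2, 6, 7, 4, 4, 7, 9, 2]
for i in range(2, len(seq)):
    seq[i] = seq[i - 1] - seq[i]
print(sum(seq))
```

-75

i=2: seq[2] = 6-7 = -1 → [2, 6, -1, 4, 4, 7, 9, 2]
i=3: seq[3] = (-1)-4 = -5 → [2, 6, -1, -5, 4, 7, 9, 2]
i=4: seq[4] = (-5)-4 = -9 → [2, 6, -1, -5, -9, 7, 9, 2]
i=5: seq[5] = (-9)-7 = -16 → [2, 6, -1, -5, -9, -16, 9, 2]
i=6: seq[6] = (-16)-9 = -25 → [2, 6, -1, -5, -9, -16, -25, 2]
i=7: seq[7] = (-25)-2 = -27 → [2, 6, -1, -5, -9, -16, -25, -27]
sum = -75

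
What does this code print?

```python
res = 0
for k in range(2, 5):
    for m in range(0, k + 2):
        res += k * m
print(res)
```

102

k=2,m=0: res = 0+0 = 0
k=2,m=1: res = 0+2 = 2
k=2,m=2: res = 2+4 = 6
k=2,m=3: res = 6+6 = 12
k=3,m=0: res = 12+0 = 12
k=3,m=1: res = 12+3 = 15
k=3,m=2: res = 15+6 = 21
k=3,m=3: res = 21+9 = 30
k=3,m=4: res = 30+12 = 42
k=4,m=0: res = 42+0 = 42
k=4,m=1: res = 42+4 = 46
k=4,m=2: res = 46+8 = 54
k=4,m=3: res = 54+12 = 66
k=4,m=4: res = 66+16 = 82
k=4,m=5: res = 82+20 = 102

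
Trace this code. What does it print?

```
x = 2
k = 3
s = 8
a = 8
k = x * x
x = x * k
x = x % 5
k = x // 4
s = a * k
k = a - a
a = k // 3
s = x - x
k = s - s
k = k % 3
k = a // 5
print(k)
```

0

k = 2*2 = 4
x = 2*4 = 8
x = 8%5 = 3
k = 3//4 = 0
s = 8*0 = 0
k = 8-8 = 0
a = 0//3 = 0
s = 3-3 = 0
k = 0-0 = 0
k = 0%3 = 0
k = 0//5 = 0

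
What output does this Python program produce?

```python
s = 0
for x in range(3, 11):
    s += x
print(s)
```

52

x=3: s = 0+3 = 3
x=4: s = 3+4 = 7
x=5: s = 7+5 = 12
x=6: s = 12+6 = 18
x=7: s = 18+7 = 25
x=8: s = 25+8 = 33
x=9: s = 33+9 = 42
x=10: s = 42+10 = 52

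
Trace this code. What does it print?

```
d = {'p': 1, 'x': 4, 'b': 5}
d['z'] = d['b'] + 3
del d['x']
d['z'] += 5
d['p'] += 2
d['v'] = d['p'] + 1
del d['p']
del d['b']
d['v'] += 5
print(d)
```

{'z': 13, 'v': 9}

d['z'] = d['b']+3 = 8 → {'p': 1, 'x': 4, 'b': 5, 'z': 8}
del 'x' → {'p': 1, 'b': 5, 'z': 8}
d['z'] = 8+5 = 13 → {'p': 1, 'b': 5, 'z': 13}
d['p'] = 1+2 = 3 → {'p': 3, 'b': 5, 'z': 13}
d['v'] = d['p']+1 = 4 → {'p': 3, 'b': 5, 'z': 13, 'v': 4}
del 'p' → {'b': 5, 'z': 13, 'v': 4}
del 'b' → {'z': 13, 'v': 4}
d['v'] = 4+5 = 9 → {'z': 13, 'v': 9}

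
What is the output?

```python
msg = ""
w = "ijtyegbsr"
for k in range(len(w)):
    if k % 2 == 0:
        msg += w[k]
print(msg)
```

k=0: add 'i' → 'i'
k=1: skip
k=2: add 't' → 'it'
k=3: skip
k=4: add 'e' → 'ite'
k=5: skip
k=6: add 'b' → 'iteb'
k=7: skip
k=8: add 'r' → 'itebr'

itebr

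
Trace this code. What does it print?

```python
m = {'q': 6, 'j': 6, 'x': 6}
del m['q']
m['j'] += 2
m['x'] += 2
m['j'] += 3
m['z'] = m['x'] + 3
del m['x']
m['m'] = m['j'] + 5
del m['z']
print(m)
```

{'j': 11, 'm': 16}

del 'q' → {'j': 6, 'x': 6}
m['j'] = 6+2 = 8 → {'j': 8, 'x': 6}
m['x'] = 6+2 = 8 → {'j': 8, 'x': 8}
m['j'] = 8+3 = 11 → {'j': 11, 'x': 8}
m['z'] = m['x']+3 = 11 → {'j': 11, 'x': 8, 'z': 11}
del 'x' → {'j': 11, 'z': 11}
m['m'] = m['j']+5 = 16 → {'j': 11, 'z': 11, 'm': 16}
del 'z' → {'j': 11, 'm': 16}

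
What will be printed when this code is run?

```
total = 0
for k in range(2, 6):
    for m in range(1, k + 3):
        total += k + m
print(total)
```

k=2,m=1: total = 0+3 = 3
k=2,m=2: total = 3+4 = 7
k=2,m=3: total = 7+5 = 12
k=2,m=4: total = 12+6 = 18
k=3,m=1: total = 18+4 = 22
k=3,m=2: total = 22+5 = 27
k=3,m=3: total = 27+6 = 33
k=3,m=4: total = 33+7 = 40
k=3,m=5: total = 40+8 = 48
k=4,m=1: total = 48+5 = 53
k=4,m=2: total = 53+6 = 59
k=4,m=3: total = 59+7 = 66
k=4,m=4: total = 66+8 = 74
k=4,m=5: total = 74+9 = 83
k=4,m=6: total = 83+10 = 93
k=5,m=1: total = 93+6 = 99
k=5,m=2: total = 99+7 = 106
k=5,m=3: total = 106+8 = 114
k=5,m=4: total = 114+9 = 123
k=5,m=5: total = 123+10 = 133
k=5,m=6: total = 133+11 = 144
k=5,m=7: total = 144+12 = 156

156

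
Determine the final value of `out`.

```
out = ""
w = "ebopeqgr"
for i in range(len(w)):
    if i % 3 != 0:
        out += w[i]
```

i=0: skip
i=1: add 'b' → 'b'
i=2: add 'o' → 'bo'
i=3: skip
i=4: add 'e' → 'boe'
i=5: add 'q' → 'boeq'
i=6: skip
i=7: add 'r' → 'boeqr'

'boeqr'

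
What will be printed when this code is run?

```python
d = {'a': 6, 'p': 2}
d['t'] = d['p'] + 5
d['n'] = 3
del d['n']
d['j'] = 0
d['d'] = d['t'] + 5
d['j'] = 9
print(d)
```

d['t'] = d['p']+5 = 7 → {'a': 6, 'p': 2, 't': 7}
d['n'] = 3 → {'a': 6, 'p': 2, 't': 7, 'n': 3}
del 'n' → {'a': 6, 'p': 2, 't': 7}
d['j'] = 0 → {'a': 6, 'p': 2, 't': 7, 'j': 0}
d['d'] = d['t']+5 = 12 → {'a': 6, 'p': 2, 't': 7, 'j': 0, 'd': 12}
d['j'] = 9 → {'a': 6, 'p': 2, 't': 7, 'j': 9, 'd': 12}

{'a': 6, 'p': 2, 't': 7, 'j': 9, 'd': 12}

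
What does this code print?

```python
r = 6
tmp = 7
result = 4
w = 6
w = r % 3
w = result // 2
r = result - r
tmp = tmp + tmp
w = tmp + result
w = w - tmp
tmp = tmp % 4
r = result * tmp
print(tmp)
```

2

w = 6%3 = 0
w = 4//2 = 2
r = 4-6 = -2
tmp = 7+7 = 14
w = 14+4 = 18
w = 18-14 = 4
tmp = 14%4 = 2
r = 4*2 = 8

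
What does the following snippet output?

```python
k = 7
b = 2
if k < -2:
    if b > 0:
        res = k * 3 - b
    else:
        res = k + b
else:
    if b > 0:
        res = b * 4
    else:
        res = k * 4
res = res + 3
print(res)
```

11

k=7, b=2
k < -2 is False; b > 0 is True
→ res = b * 4 = 8
res = 8+3 = 11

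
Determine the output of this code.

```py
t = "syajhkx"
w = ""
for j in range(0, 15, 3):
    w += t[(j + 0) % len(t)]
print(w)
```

sjxak

j=0: add t[0]='s' → 's'
j=3: add t[3]='j' → 'sj'
j=6: add t[6]='x' → 'sjx'
j=9: add t[2]='a' → 'sjxa'
j=12: add t[5]='k' → 'sjxak'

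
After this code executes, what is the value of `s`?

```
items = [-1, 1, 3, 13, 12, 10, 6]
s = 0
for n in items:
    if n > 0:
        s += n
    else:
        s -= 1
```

44

n=-1: not >0, s = 0-1 = -1
n=1: >0, s = (-1)+1 = 0
n=3: >0, s = 0+3 = 3
n=13: >0, s = 3+13 = 16
n=12: >0, s = 16+12 = 28
n=10: >0, s = 28+10 = 38
n=6: >0, s = 38+6 = 44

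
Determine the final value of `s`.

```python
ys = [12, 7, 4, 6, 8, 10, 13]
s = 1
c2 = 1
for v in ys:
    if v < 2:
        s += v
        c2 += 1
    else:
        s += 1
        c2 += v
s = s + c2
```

69

v=12: not <2, s = 1+1 = 2; c2=13
v=7: not <2, s = 2+1 = 3; c2=20
v=4: not <2, s = 3+1 = 4; c2=24
v=6: not <2, s = 4+1 = 5; c2=30
v=8: not <2, s = 5+1 = 6; c2=38
v=10: not <2, s = 6+1 = 7; c2=48
v=13: not <2, s = 7+1 = 8; c2=61
s+c2 = 8+61 = 69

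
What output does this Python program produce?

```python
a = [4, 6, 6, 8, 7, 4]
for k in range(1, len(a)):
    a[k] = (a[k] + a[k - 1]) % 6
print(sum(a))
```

k=1: a[1] = (6+4)%6 = 4 → [4, 4, 6, 8, 7, 4]
k=2: a[2] = (6+4)%6 = 4 → [4, 4, 4, 8, 7, 4]
k=3: a[3] = (8+4)%6 = 0 → [4, 4, 4, 0, 7, 4]
k=4: a[4] = (7+0)%6 = 1 → [4, 4, 4, 0, 1, 4]
k=5: a[5] = (4+1)%6 = 5 → [4, 4, 4, 0, 1, 5]
sum = 18

18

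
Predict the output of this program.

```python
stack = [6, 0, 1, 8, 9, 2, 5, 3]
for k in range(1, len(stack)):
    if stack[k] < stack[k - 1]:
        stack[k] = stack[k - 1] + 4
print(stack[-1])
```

k=1: 0<6, stack[1] = 6+4 = 10 → [6, 10, 1, 8, 9, 2, 5, 3]
k=2: 1<10, stack[2] = 10+4 = 14 → [6, 10, 14, 8, 9, 2, 5, 3]
k=3: 8<14, stack[3] = 14+4 = 18 → [6, 10, 14, 18, 9, 2, 5, 3]
k=4: 9<18, stack[4] = 18+4 = 22 → [6, 10, 14, 18, 22, 2, 5, 3]
k=5: 2<22, stack[5] = 22+4 = 26 → [6, 10, 14, 18, 22, 26, 5, 3]
k=6: 5<26, stack[6] = 26+4 = 30 → [6, 10, 14, 18, 22, 26, 30, 3]
k=7: 3<30, stack[7] = 30+4 = 34 → [6, 10, 14, 18, 22, 26, 30, 34]

34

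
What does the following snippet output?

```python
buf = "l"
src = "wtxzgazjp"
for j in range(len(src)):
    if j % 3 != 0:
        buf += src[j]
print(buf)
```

ltxgajp

j=0: skip
j=1: add 't' → 'lt'
j=2: add 'x' → 'ltx'
j=3: skip
j=4: add 'g' → 'ltxg'
j=5: add 'a' → 'ltxga'
j=6: skip
j=7: add 'j' → 'ltxgaj'
j=8: add 'p' → 'ltxgajp'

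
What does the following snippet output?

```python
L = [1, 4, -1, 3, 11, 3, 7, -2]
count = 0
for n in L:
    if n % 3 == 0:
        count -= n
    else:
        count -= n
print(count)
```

-26

n=1: not %3==0, count = 0-1 = -1
n=4: not %3==0, count = (-1)-4 = -5
n=-1: not %3==0, count = (-5)-(-1) = -4
n=3: %3==0, count = (-4)-3 = -7
n=11: not %3==0, count = (-7)-11 = -18
n=3: %3==0, count = (-18)-3 = -21
n=7: not %3==0, count = (-21)-7 = -28
n=-2: not %3==0, count = (-28)-(-2) = -26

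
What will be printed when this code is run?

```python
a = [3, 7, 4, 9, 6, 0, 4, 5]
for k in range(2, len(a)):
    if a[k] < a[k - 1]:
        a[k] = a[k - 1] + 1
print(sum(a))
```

73

k=2: 4<7, a[2] = 7+1 = 8 → [3, 7, 8, 9, 6, 0, 4, 5]
k=3: 9>=8, unchanged → [3, 7, 8, 9, 6, 0, 4, 5]
k=4: 6<9, a[4] = 9+1 = 10 → [3, 7, 8, 9, 10, 0, 4, 5]
k=5: 0<10, a[5] = 10+1 = 11 → [3, 7, 8, 9, 10, 11, 4, 5]
k=6: 4<11, a[6] = 11+1 = 12 → [3, 7, 8, 9, 10, 11, 12, 5]
k=7: 5<12, a[7] = 12+1 = 13 → [3, 7, 8, 9, 10, 11, 12, 13]
sum = 73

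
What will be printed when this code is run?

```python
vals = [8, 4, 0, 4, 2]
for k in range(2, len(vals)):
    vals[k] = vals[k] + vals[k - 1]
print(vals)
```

k=2: vals[2] = 0+4 = 4 → [8, 4, 4, 4, 2]
k=3: vals[3] = 4+4 = 8 → [8, 4, 4, 8, 2]
k=4: vals[4] = 2+8 = 10 → [8, 4, 4, 8, 10]

[8, 4, 4, 8, 10]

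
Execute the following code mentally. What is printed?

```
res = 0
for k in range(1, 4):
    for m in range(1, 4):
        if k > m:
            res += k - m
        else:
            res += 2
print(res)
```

16

k=1,m=1: not 1>1, res = 0+2 = 2
k=1,m=2: not 1>2, res = 2+2 = 4
k=1,m=3: not 1>3, res = 4+2 = 6
k=2,m=1: 2>1, res = 6+1 = 7
k=2,m=2: not 2>2, res = 7+2 = 9
k=2,m=3: not 2>3, res = 9+2 = 11
k=3,m=1: 3>1, res = 11+2 = 13
k=3,m=2: 3>2, res = 13+1 = 14
k=3,m=3: not 3>3, res = 14+2 = 16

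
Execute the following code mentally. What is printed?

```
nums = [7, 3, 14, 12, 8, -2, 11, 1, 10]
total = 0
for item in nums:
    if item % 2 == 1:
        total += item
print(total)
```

22

item=7: odd, total = 0+7 = 7
item=3: odd, total = 7+3 = 10
item=14: not odd
item=12: not odd
item=8: not odd
item=-2: not odd
item=11: odd, total = 10+11 = 21
item=1: odd, total = 21+1 = 22
item=10: not odd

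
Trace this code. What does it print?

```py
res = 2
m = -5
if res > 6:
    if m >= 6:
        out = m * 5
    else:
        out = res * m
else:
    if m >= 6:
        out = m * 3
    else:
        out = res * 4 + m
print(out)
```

3

res=2, m=-5
res > 6 is False; m >= 6 is False
→ out = res * 4 + m = 3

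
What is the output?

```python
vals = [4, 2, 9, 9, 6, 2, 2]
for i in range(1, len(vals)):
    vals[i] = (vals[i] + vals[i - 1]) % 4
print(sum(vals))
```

i=1: vals[1] = (2+4)%4 = 2 → [4, 2, 9, 9, 6, 2, 2]
i=2: vals[2] = (9+2)%4 = 3 → [4, 2, 3, 9, 6, 2, 2]
i=3: vals[3] = (9+3)%4 = 0 → [4, 2, 3, 0, 6, 2, 2]
i=4: vals[4] = (6+0)%4 = 2 → [4, 2, 3, 0, 2, 2, 2]
i=5: vals[5] = (2+2)%4 = 0 → [4, 2, 3, 0, 2, 0, 2]
i=6: vals[6] = (2+0)%4 = 2 → [4, 2, 3, 0, 2, 0, 2]
sum = 13

13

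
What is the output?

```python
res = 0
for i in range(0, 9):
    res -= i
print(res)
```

-36

i=0: res = 0-0 = 0
i=1: res = 0-1 = -1
i=2: res = (-1)-2 = -3
i=3: res = (-3)-3 = -6
i=4: res = (-6)-4 = -10
i=5: res = (-10)-5 = -15
i=6: res = (-15)-6 = -21
i=7: res = (-21)-7 = -28
i=8: res = (-28)-8 = -36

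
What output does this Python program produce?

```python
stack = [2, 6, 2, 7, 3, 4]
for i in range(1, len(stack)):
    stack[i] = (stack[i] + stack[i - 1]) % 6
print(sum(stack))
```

15

i=1: stack[1] = (6+2)%6 = 2 → [2, 2, 2, 7, 3, 4]
i=2: stack[2] = (2+2)%6 = 4 → [2, 2, 4, 7, 3, 4]
i=3: stack[3] = (7+4)%6 = 5 → [2, 2, 4, 5, 3, 4]
i=4: stack[4] = (3+5)%6 = 2 → [2, 2, 4, 5, 2, 4]
i=5: stack[5] = (4+2)%6 = 0 → [2, 2, 4, 5, 2, 0]
sum = 15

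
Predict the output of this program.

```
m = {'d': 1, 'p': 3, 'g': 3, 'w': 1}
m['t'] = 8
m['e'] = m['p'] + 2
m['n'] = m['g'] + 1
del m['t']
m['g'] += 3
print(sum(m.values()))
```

m['t'] = 8 → {'d': 1, 'p': 3, 'g': 3, 'w': 1, 't': 8}
m['e'] = m['p']+2 = 5 → {'d': 1, 'p': 3, 'g': 3, 'w': 1, 't': 8, 'e': 5}
m['n'] = m['g']+1 = 4 → {'d': 1, 'p': 3, 'g': 3, 'w': 1, 't': 8, 'e': 5, 'n': 4}
del 't' → {'d': 1, 'p': 3, 'g': 3, 'w': 1, 'e': 5, 'n': 4}
m['g'] = 3+3 = 6 → {'d': 1, 'p': 3, 'g': 6, 'w': 1, 'e': 5, 'n': 4}
sum of values = 20

20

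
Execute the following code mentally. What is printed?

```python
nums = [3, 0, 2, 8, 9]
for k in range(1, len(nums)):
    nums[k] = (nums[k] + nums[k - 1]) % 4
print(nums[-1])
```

2

k=1: nums[1] = (0+3)%4 = 3 → [3, 3, 2, 8, 9]
k=2: nums[2] = (2+3)%4 = 1 → [3, 3, 1, 8, 9]
k=3: nums[3] = (8+1)%4 = 1 → [3, 3, 1, 1, 9]
k=4: nums[4] = (9+1)%4 = 2 → [3, 3, 1, 1, 2]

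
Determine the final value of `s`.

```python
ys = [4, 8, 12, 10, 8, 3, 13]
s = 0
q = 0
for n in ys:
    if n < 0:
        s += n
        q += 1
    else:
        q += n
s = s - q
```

-58

n=4: not <0; q=4
n=8: not <0; q=12
n=12: not <0; q=24
n=10: not <0; q=34
n=8: not <0; q=42
n=3: not <0; q=45
n=13: not <0; q=58
s-q = 0-58 = -58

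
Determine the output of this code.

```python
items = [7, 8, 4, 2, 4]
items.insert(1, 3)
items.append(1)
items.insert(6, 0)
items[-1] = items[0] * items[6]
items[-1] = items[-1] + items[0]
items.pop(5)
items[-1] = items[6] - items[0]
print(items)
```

[7, 3, 8, 4, 2, 0, 0]

insert 3 at 1 → [7, 3, 8, 4, 2, 4]
append 1 → [7, 3, 8, 4, 2, 4, 1]
insert 0 at 6 → [7, 3, 8, 4, 2, 4, 0, 1]
items[-1] = items[0]*items[6] = 7*0 = 0 → [7, 3, 8, 4, 2, 4, 0, 0]
items[-1] = items[-1]+items[0] = 0+7 = 7 → [7, 3, 8, 4, 2, 4, 0, 7]
pop(5) removes 4 → [7, 3, 8, 4, 2, 0, 7]
items[-1] = items[6]-items[0] = 7-7 = 0 → [7, 3, 8, 4, 2, 0, 0]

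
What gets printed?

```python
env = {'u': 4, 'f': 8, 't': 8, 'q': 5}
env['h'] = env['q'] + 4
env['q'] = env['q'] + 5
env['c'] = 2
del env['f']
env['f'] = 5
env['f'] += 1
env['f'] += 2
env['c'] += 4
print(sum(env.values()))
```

45

env['h'] = env['q']+4 = 9 → {'u': 4, 'f': 8, 't': 8, 'q': 5, 'h': 9}
env['q'] = env['q']+5 = 10 → {'u': 4, 'f': 8, 't': 8, 'q': 10, 'h': 9}
env['c'] = 2 → {'u': 4, 'f': 8, 't': 8, 'q': 10, 'h': 9, 'c': 2}
del 'f' → {'u': 4, 't': 8, 'q': 10, 'h': 9, 'c': 2}
env['f'] = 5 → {'u': 4, 't': 8, 'q': 10, 'h': 9, 'c': 2, 'f': 5}
env['f'] = 5+1 = 6 → {'u': 4, 't': 8, 'q': 10, 'h': 9, 'c': 2, 'f': 6}
env['f'] = 6+2 = 8 → {'u': 4, 't': 8, 'q': 10, 'h': 9, 'c': 2, 'f': 8}
env['c'] = 2+4 = 6 → {'u': 4, 't': 8, 'q': 10, 'h': 9, 'c': 6, 'f': 8}
sum of values = 45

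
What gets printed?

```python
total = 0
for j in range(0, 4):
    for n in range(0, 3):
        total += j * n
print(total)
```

18

j=0,n=0: total = 0+0 = 0
j=0,n=1: total = 0+0 = 0
j=0,n=2: total = 0+0 = 0
j=1,n=0: total = 0+0 = 0
j=1,n=1: total = 0+1 = 1
j=1,n=2: total = 1+2 = 3
j=2,n=0: total = 3+0 = 3
j=2,n=1: total = 3+2 = 5
j=2,n=2: total = 5+4 = 9
j=3,n=0: total = 9+0 = 9
j=3,n=1: total = 9+3 = 12
j=3,n=2: total = 12+6 = 18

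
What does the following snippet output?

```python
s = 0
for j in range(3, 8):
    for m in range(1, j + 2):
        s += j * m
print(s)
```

615

j=3,m=1: s = 0+3 = 3
j=3,m=2: s = 3+6 = 9
j=3,m=3: s = 9+9 = 18
j=3,m=4: s = 18+12 = 30
j=4,m=1: s = 30+4 = 34
j=4,m=2: s = 34+8 = 42
j=4,m=3: s = 42+12 = 54
j=4,m=4: s = 54+16 = 70
j=4,m=5: s = 70+20 = 90
j=5,m=1: s = 90+5 = 95
j=5,m=2: s = 95+10 = 105
j=5,m=3: s = 105+15 = 120
j=5,m=4: s = 120+20 = 140
j=5,m=5: s = 140+25 = 165
j=5,m=6: s = 165+30 = 195
j=6,m=1: s = 195+6 = 201
j=6,m=2: s = 201+12 = 213
j=6,m=3: s = 213+18 = 231
j=6,m=4: s = 231+24 = 255
j=6,m=5: s = 255+30 = 285
j=6,m=6: s = 285+36 = 321
j=6,m=7: s = 321+42 = 363
j=7,m=1: s = 363+7 = 370
j=7,m=2: s = 370+14 = 384
j=7,m=3: s = 384+21 = 405
j=7,m=4: s = 405+28 = 433
j=7,m=5: s = 433+35 = 468
j=7,m=6: s = 468+42 = 510
j=7,m=7: s = 510+49 = 559
j=7,m=8: s = 559+56 = 615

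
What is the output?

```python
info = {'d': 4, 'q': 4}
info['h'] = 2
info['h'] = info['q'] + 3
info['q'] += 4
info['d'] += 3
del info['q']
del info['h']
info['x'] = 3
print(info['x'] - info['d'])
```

info['h'] = 2 → {'d': 4, 'q': 4, 'h': 2}
info['h'] = info['q']+3 = 7 → {'d': 4, 'q': 4, 'h': 7}
info['q'] = 4+4 = 8 → {'d': 4, 'q': 8, 'h': 7}
info['d'] = 4+3 = 7 → {'d': 7, 'q': 8, 'h': 7}
del 'q' → {'d': 7, 'h': 7}
del 'h' → {'d': 7}
info['x'] = 3 → {'d': 7, 'x': 3}
info['x']-info['d'] = 3-7 = -4

-4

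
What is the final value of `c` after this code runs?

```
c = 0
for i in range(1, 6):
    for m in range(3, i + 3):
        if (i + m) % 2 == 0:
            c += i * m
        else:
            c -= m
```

125

i=1,m=3: even sum, c = 0+3 = 3
i=2,m=3: odd sum, c = 3-3 = 0
i=2,m=4: even sum, c = 0+8 = 8
i=3,m=3: even sum, c = 8+9 = 17
i=3,m=4: odd sum, c = 17-4 = 13
i=3,m=5: even sum, c = 13+15 = 28
i=4,m=3: odd sum, c = 28-3 = 25
i=4,m=4: even sum, c = 25+16 = 41
i=4,m=5: odd sum, c = 41-5 = 36
i=4,m=6: even sum, c = 36+24 = 60
i=5,m=3: even sum, c = 60+15 = 75
i=5,m=4: odd sum, c = 75-4 = 71
i=5,m=5: even sum, c = 71+25 = 96
i=5,m=6: odd sum, c = 96-6 = 90
i=5,m=7: even sum, c = 90+35 = 125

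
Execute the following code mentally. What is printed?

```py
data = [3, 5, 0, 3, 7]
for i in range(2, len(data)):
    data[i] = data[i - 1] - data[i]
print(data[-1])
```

i=2: data[2] = 5-0 = 5 → [3, 5, 5, 3, 7]
i=3: data[3] = 5-3 = 2 → [3, 5, 5, 2, 7]
i=4: data[4] = 2-7 = -5 → [3, 5, 5, 2, -5]

-5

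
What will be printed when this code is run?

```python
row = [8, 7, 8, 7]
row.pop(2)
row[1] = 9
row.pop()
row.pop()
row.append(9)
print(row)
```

pop(2) removes 8 → [8, 7, 7]
row[1] = 9 → [8, 9, 7]
pop() removes 7 → [8, 9]
pop() removes 9 → [8]
append 9 → [8, 9]

[8, 9]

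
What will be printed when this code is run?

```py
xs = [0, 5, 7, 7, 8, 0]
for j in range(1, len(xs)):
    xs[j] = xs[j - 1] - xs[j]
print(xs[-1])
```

j=1: xs[1] = 0-5 = -5 → [0, -5, 7, 7, 8, 0]
j=2: xs[2] = (-5)-7 = -12 → [0, -5, -12, 7, 8, 0]
j=3: xs[3] = (-12)-7 = -19 → [0, -5, -12, -19, 8, 0]
j=4: xs[4] = (-19)-8 = -27 → [0, -5, -12, -19, -27, 0]
j=5: xs[5] = (-27)-0 = -27 → [0, -5, -12, -19, -27, -27]

-27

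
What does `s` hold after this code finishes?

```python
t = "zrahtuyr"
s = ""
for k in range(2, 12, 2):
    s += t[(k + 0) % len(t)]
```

'atyza'

k=2: add t[2]='a' → 'a'
k=4: add t[4]='t' → 'at'
k=6: add t[6]='y' → 'aty'
k=8: add t[0]='z' → 'atyz'
k=10: add t[2]='a' → 'atyza'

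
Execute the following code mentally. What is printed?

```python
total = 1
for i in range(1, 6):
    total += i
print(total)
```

16

i=1: total = 1+1 = 2
i=2: total = 2+2 = 4
i=3: total = 4+3 = 7
i=4: total = 7+4 = 11
i=5: total = 11+5 = 16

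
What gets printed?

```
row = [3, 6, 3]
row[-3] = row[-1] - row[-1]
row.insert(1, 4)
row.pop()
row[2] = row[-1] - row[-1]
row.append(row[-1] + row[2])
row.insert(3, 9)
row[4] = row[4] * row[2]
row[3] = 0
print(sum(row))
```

row[-3] = row[-1]-row[-1] = 3-3 = 0 → [0, 6, 3]
insert 4 at 1 → [0, 4, 6, 3]
pop() removes 3 → [0, 4, 6]
row[2] = row[-1]-row[-1] = 6-6 = 0 → [0, 4, 0]
append row[-1]+row[2] = 0+0 = 0 → [0, 4, 0, 0]
insert 9 at 3 → [0, 4, 0, 9, 0]
row[4] = row[4]*row[2] = 0*0 = 0 → [0, 4, 0, 9, 0]
row[3] = 0 → [0, 4, 0, 0, 0]
sum = 4

4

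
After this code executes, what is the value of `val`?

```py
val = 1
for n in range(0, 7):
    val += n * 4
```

n=0: val = 1+0*4 = 1
n=1: val = 1+1*4 = 5
n=2: val = 5+2*4 = 13
n=3: val = 13+3*4 = 25
n=4: val = 25+4*4 = 41
n=5: val = 41+5*4 = 61
n=6: val = 61+6*4 = 85

85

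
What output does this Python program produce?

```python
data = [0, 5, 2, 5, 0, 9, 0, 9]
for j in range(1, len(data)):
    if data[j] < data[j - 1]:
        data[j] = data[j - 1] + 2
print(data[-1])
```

17

j=1: 5>=0, unchanged → [0, 5, 2, 5, 0, 9, 0, 9]
j=2: 2<5, data[2] = 5+2 = 7 → [0, 5, 7, 5, 0, 9, 0, 9]
j=3: 5<7, data[3] = 7+2 = 9 → [0, 5, 7, 9, 0, 9, 0, 9]
j=4: 0<9, data[4] = 9+2 = 11 → [0, 5, 7, 9, 11, 9, 0, 9]
j=5: 9<11, data[5] = 11+2 = 13 → [0, 5, 7, 9, 11, 13, 0, 9]
j=6: 0<13, data[6] = 13+2 = 15 → [0, 5, 7, 9, 11, 13, 15, 9]
j=7: 9<15, data[7] = 15+2 = 17 → [0, 5, 7, 9, 11, 13, 15, 17]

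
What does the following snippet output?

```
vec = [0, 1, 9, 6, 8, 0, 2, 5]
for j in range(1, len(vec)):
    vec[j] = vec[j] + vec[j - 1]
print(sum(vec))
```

132

j=1: vec[1] = 1+0 = 1 → [0, 1, 9, 6, 8, 0, 2, 5]
j=2: vec[2] = 9+1 = 10 → [0, 1, 10, 6, 8, 0, 2, 5]
j=3: vec[3] = 6+10 = 16 → [0, 1, 10, 16, 8, 0, 2, 5]
j=4: vec[4] = 8+16 = 24 → [0, 1, 10, 16, 24, 0, 2, 5]
j=5: vec[5] = 0+24 = 24 → [0, 1, 10, 16, 24, 24, 2, 5]
j=6: vec[6] = 2+24 = 26 → [0, 1, 10, 16, 24, 24, 26, 5]
j=7: vec[7] = 5+26 = 31 → [0, 1, 10, 16, 24, 24, 26, 31]
sum = 132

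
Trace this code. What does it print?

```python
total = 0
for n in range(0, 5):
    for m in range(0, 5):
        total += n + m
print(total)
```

n=0,m=0: total = 0+0 = 0
n=0,m=1: total = 0+1 = 1
n=0,m=2: total = 1+2 = 3
n=0,m=3: total = 3+3 = 6
n=0,m=4: total = 6+4 = 10
n=1,m=0: total = 10+1 = 11
n=1,m=1: total = 11+2 = 13
n=1,m=2: total = 13+3 = 16
n=1,m=3: total = 16+4 = 20
n=1,m=4: total = 20+5 = 25
n=2,m=0: total = 25+2 = 27
n=2,m=1: total = 27+3 = 30
n=2,m=2: total = 30+4 = 34
n=2,m=3: total = 34+5 = 39
n=2,m=4: total = 39+6 = 45
n=3,m=0: total = 45+3 = 48
n=3,m=1: total = 48+4 = 52
n=3,m=2: total = 52+5 = 57
n=3,m=3: total = 57+6 = 63
n=3,m=4: total = 63+7 = 70
n=4,m=0: total = 70+4 = 74
n=4,m=1: total = 74+5 = 79
n=4,m=2: total = 79+6 = 85
n=4,m=3: total = 85+7 = 92
n=4,m=4: total = 92+8 = 100

100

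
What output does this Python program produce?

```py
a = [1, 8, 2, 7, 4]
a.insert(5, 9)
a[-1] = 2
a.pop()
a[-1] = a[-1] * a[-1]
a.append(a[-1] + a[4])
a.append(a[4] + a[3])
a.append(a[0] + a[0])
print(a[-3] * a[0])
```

insert 9 at 5 → [1, 8, 2, 7, 4, 9]
a[-1] = 2 → [1, 8, 2, 7, 4, 2]
pop() removes 2 → [1, 8, 2, 7, 4]
a[-1] = a[-1]*a[-1] = 4*4 = 16 → [1, 8, 2, 7, 16]
append a[-1]+a[4] = 16+16 = 32 → [1, 8, 2, 7, 16, 32]
append a[4]+a[3] = 16+7 = 23 → [1, 8, 2, 7, 16, 32, 23]
append a[0]+a[0] = 1+1 = 2 → [1, 8, 2, 7, 16, 32, 23, 2]
a[-3]*a[0] = 32*1 = 32

32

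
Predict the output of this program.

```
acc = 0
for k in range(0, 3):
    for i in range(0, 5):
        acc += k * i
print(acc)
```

30

k=0,i=0: acc = 0+0 = 0
k=0,i=1: acc = 0+0 = 0
k=0,i=2: acc = 0+0 = 0
k=0,i=3: acc = 0+0 = 0
k=0,i=4: acc = 0+0 = 0
k=1,i=0: acc = 0+0 = 0
k=1,i=1: acc = 0+1 = 1
k=1,i=2: acc = 1+2 = 3
k=1,i=3: acc = 3+3 = 6
k=1,i=4: acc = 6+4 = 10
k=2,i=0: acc = 10+0 = 10
k=2,i=1: acc = 10+2 = 12
k=2,i=2: acc = 12+4 = 16
k=2,i=3: acc = 16+6 = 22
k=2,i=4: acc = 22+8 = 30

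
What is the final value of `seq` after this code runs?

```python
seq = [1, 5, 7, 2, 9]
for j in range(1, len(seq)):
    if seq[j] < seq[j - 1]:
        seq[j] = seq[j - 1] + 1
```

j=1: 5>=1, unchanged → [1, 5, 7, 2, 9]
j=2: 7>=5, unchanged → [1, 5, 7, 2, 9]
j=3: 2<7, seq[3] = 7+1 = 8 → [1, 5, 7, 8, 9]
j=4: 9>=8, unchanged → [1, 5, 7, 8, 9]

[1, 5, 7, 8, 9]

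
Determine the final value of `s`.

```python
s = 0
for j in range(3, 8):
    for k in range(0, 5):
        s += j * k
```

250

j=3,k=0: s = 0+0 = 0
j=3,k=1: s = 0+3 = 3
j=3,k=2: s = 3+6 = 9
j=3,k=3: s = 9+9 = 18
j=3,k=4: s = 18+12 = 30
j=4,k=0: s = 30+0 = 30
j=4,k=1: s = 30+4 = 34
j=4,k=2: s = 34+8 = 42
j=4,k=3: s = 42+12 = 54
j=4,k=4: s = 54+16 = 70
j=5,k=0: s = 70+0 = 70
j=5,k=1: s = 70+5 = 75
j=5,k=2: s = 75+10 = 85
j=5,k=3: s = 85+15 = 100
j=5,k=4: s = 100+20 = 120
j=6,k=0: s = 120+0 = 120
j=6,k=1: s = 120+6 = 126
j=6,k=2: s = 126+12 = 138
j=6,k=3: s = 138+18 = 156
j=6,k=4: s = 156+24 = 180
j=7,k=0: s = 180+0 = 180
j=7,k=1: s = 180+7 = 187
j=7,k=2: s = 187+14 = 201
j=7,k=3: s = 201+21 = 222
j=7,k=4: s = 222+28 = 250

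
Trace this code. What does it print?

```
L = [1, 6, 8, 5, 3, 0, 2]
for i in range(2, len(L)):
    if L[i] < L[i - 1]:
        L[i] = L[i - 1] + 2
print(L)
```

i=2: 8>=6, unchanged → [1, 6, 8, 5, 3, 0, 2]
i=3: 5<8, L[3] = 8+2 = 10 → [1, 6, 8, 10, 3, 0, 2]
i=4: 3<10, L[4] = 10+2 = 12 → [1, 6, 8, 10, 12, 0, 2]
i=5: 0<12, L[5] = 12+2 = 14 → [1, 6, 8, 10, 12, 14, 2]
i=6: 2<14, L[6] = 14+2 = 16 → [1, 6, 8, 10, 12, 14, 16]

[1, 6, 8, 10, 12, 14, 16]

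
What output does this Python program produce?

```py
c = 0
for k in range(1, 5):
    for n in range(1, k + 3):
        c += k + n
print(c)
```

k=1,n=1: c = 0+2 = 2
k=1,n=2: c = 2+3 = 5
k=1,n=3: c = 5+4 = 9
k=2,n=1: c = 9+3 = 12
k=2,n=2: c = 12+4 = 16
k=2,n=3: c = 16+5 = 21
k=2,n=4: c = 21+6 = 27
k=3,n=1: c = 27+4 = 31
k=3,n=2: c = 31+5 = 36
k=3,n=3: c = 36+6 = 42
k=3,n=4: c = 42+7 = 49
k=3,n=5: c = 49+8 = 57
k=4,n=1: c = 57+5 = 62
k=4,n=2: c = 62+6 = 68
k=4,n=3: c = 68+7 = 75
k=4,n=4: c = 75+8 = 83
k=4,n=5: c = 83+9 = 92
k=4,n=6: c = 92+10 = 102

102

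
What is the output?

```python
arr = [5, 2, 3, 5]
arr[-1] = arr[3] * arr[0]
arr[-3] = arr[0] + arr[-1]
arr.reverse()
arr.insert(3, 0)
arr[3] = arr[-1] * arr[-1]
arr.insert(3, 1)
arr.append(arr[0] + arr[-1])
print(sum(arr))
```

arr[-1] = arr[3]*arr[0] = 5*5 = 25 → [5, 2, 3, 25]
arr[-3] = arr[0]+arr[-1] = 5+25 = 30 → [5, 30, 3, 25]
reverse → [25, 3, 30, 5]
insert 0 at 3 → [25, 3, 30, 0, 5]
arr[3] = arr[-1]*arr[-1] = 5*5 = 25 → [25, 3, 30, 25, 5]
insert 1 at 3 → [25, 3, 30, 1, 25, 5]
append arr[0]+arr[-1] = 25+5 = 30 → [25, 3, 30, 1, 25, 5, 30]
sum = 119

119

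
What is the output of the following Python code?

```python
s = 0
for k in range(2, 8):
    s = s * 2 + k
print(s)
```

k=2: s = 0*2+2 = 2
k=3: s = 2*2+3 = 7
k=4: s = 7*2+4 = 18
k=5: s = 18*2+5 = 41
k=6: s = 41*2+6 = 88
k=7: s = 88*2+7 = 183

183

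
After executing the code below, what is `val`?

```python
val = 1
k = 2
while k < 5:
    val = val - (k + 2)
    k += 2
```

-9

k=2: val = 1-4 = -3
k=4: val = (-3)-6 = -9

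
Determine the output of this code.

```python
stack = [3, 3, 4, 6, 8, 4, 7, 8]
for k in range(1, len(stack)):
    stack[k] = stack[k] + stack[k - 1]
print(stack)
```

k=1: stack[1] = 3+3 = 6 → [3, 6, 4, 6, 8, 4, 7, 8]
k=2: stack[2] = 4+6 = 10 → [3, 6, 10, 6, 8, 4, 7, 8]
k=3: stack[3] = 6+10 = 16 → [3, 6, 10, 16, 8, 4, 7, 8]
k=4: stack[4] = 8+16 = 24 → [3, 6, 10, 16, 24, 4, 7, 8]
k=5: stack[5] = 4+24 = 28 → [3, 6, 10, 16, 24, 28, 7, 8]
k=6: stack[6] = 7+28 = 35 → [3, 6, 10, 16, 24, 28, 35, 8]
k=7: stack[7] = 8+35 = 43 → [3, 6, 10, 16, 24, 28, 35, 43]

[3, 6, 10, 16, 24, 28, 35, 43]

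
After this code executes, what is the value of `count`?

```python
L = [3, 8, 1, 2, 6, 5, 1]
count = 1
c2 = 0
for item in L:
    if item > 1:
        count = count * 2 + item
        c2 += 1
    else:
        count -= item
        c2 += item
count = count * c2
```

1120

item=3: >1, count = 1*2+3 = 5; c2=1
item=8: >1, count = 5*2+8 = 18; c2=2
item=1: not >1, count = 18-1 = 17; c2=3
item=2: >1, count = 17*2+2 = 36; c2=4
item=6: >1, count = 36*2+6 = 78; c2=5
item=5: >1, count = 78*2+5 = 161; c2=6
item=1: not >1, count = 161-1 = 160; c2=7
count*c2 = 160*7 = 1120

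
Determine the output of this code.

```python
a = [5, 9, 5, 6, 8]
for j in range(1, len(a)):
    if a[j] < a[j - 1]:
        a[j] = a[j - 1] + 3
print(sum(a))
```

59

j=1: 9>=5, unchanged → [5, 9, 5, 6, 8]
j=2: 5<9, a[2] = 9+3 = 12 → [5, 9, 12, 6, 8]
j=3: 6<12, a[3] = 12+3 = 15 → [5, 9, 12, 15, 8]
j=4: 8<15, a[4] = 15+3 = 18 → [5, 9, 12, 15, 18]
sum = 59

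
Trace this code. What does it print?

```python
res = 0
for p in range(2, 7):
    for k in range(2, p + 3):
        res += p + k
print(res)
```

215

p=2,k=2: res = 0+4 = 4
p=2,k=3: res = 4+5 = 9
p=2,k=4: res = 9+6 = 15
p=3,k=2: res = 15+5 = 20
p=3,k=3: res = 20+6 = 26
p=3,k=4: res = 26+7 = 33
p=3,k=5: res = 33+8 = 41
p=4,k=2: res = 41+6 = 47
p=4,k=3: res = 47+7 = 54
p=4,k=4: res = 54+8 = 62
p=4,k=5: res = 62+9 = 71
p=4,k=6: res = 71+10 = 81
p=5,k=2: res = 81+7 = 88
p=5,k=3: res = 88+8 = 96
p=5,k=4: res = 96+9 = 105
p=5,k=5: res = 105+10 = 115
p=5,k=6: res = 115+11 = 126
p=5,k=7: res = 126+12 = 138
p=6,k=2: res = 138+8 = 146
p=6,k=3: res = 146+9 = 155
p=6,k=4: res = 155+10 = 165
p=6,k=5: res = 165+11 = 176
p=6,k=6: res = 176+12 = 188
p=6,k=7: res = 188+13 = 201
p=6,k=8: res = 201+14 = 215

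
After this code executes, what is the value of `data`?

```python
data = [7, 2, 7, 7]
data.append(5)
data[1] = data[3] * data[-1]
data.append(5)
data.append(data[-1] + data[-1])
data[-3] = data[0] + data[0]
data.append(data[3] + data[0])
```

[7, 35, 7, 7, 14, 5, 10, 14]

append 5 → [7, 2, 7, 7, 5]
data[1] = data[3]*data[-1] = 7*5 = 35 → [7, 35, 7, 7, 5]
append 5 → [7, 35, 7, 7, 5, 5]
append data[-1]+data[-1] = 5+5 = 10 → [7, 35, 7, 7, 5, 5, 10]
data[-3] = data[0]+data[0] = 7+7 = 14 → [7, 35, 7, 7, 14, 5, 10]
append data[3]+data[0] = 7+7 = 14 → [7, 35, 7, 7, 14, 5, 10, 14]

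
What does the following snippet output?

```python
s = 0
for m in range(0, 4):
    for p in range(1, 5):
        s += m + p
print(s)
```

m=0,p=1: s = 0+1 = 1
m=0,p=2: s = 1+2 = 3
m=0,p=3: s = 3+3 = 6
m=0,p=4: s = 6+4 = 10
m=1,p=1: s = 10+2 = 12
m=1,p=2: s = 12+3 = 15
m=1,p=3: s = 15+4 = 19
m=1,p=4: s = 19+5 = 24
m=2,p=1: s = 24+3 = 27
m=2,p=2: s = 27+4 = 31
m=2,p=3: s = 31+5 = 36
m=2,p=4: s = 36+6 = 42
m=3,p=1: s = 42+4 = 46
m=3,p=2: s = 46+5 = 51
m=3,p=3: s = 51+6 = 57
m=3,p=4: s = 57+7 = 64

64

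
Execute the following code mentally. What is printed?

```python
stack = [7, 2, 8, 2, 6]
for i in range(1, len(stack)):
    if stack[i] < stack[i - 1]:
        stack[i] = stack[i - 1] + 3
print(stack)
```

i=1: 2<7, stack[1] = 7+3 = 10 → [7, 10, 8, 2, 6]
i=2: 8<10, stack[2] = 10+3 = 13 → [7, 10, 13, 2, 6]
i=3: 2<13, stack[3] = 13+3 = 16 → [7, 10, 13, 16, 6]
i=4: 6<16, stack[4] = 16+3 = 19 → [7, 10, 13, 16, 19]

[7, 10, 13, 16, 19]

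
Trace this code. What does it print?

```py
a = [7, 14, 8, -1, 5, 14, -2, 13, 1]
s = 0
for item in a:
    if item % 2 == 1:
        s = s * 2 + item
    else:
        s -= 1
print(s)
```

111

item=7: odd, s = 0*2+7 = 7
item=14: not odd, s = 7-1 = 6
item=8: not odd, s = 6-1 = 5
item=-1: odd, s = 5*2+(-1) = 9
item=5: odd, s = 9*2+5 = 23
item=14: not odd, s = 23-1 = 22
item=-2: not odd, s = 22-1 = 21
item=13: odd, s = 21*2+13 = 55
item=1: odd, s = 55*2+1 = 111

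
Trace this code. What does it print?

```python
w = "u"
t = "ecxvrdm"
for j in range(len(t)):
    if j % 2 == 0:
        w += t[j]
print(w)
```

uexrm

j=0: add 'e' → 'ue'
j=1: skip
j=2: add 'x' → 'uex'
j=3: skip
j=4: add 'r' → 'uexr'
j=5: skip
j=6: add 'm' → 'uexrm'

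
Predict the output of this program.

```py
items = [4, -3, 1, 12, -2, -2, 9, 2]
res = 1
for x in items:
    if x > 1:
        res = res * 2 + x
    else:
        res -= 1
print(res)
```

x=4: >1, res = 1*2+4 = 6
x=-3: not >1, res = 6-1 = 5
x=1: not >1, res = 5-1 = 4
x=12: >1, res = 4*2+12 = 20
x=-2: not >1, res = 20-1 = 19
x=-2: not >1, res = 19-1 = 18
x=9: >1, res = 18*2+9 = 45
x=2: >1, res = 45*2+2 = 92

92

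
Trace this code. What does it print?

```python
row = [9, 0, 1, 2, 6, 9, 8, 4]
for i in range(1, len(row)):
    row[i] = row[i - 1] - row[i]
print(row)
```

i=1: row[1] = 9-0 = 9 → [9, 9, 1, 2, 6, 9, 8, 4]
i=2: row[2] = 9-1 = 8 → [9, 9, 8, 2, 6, 9, 8, 4]
i=3: row[3] = 8-2 = 6 → [9, 9, 8, 6, 6, 9, 8, 4]
i=4: row[4] = 6-6 = 0 → [9, 9, 8, 6, 0, 9, 8, 4]
i=5: row[5] = 0-9 = -9 → [9, 9, 8, 6, 0, -9, 8, 4]
i=6: row[6] = (-9)-8 = -17 → [9, 9, 8, 6, 0, -9, -17, 4]
i=7: row[7] = (-17)-4 = -21 → [9, 9, 8, 6, 0, -9, -17, -21]

[9, 9, 8, 6, 0, -9, -17, -21]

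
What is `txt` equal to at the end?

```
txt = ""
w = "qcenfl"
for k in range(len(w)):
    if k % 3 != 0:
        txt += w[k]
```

k=0: skip
k=1: add 'c' → 'c'
k=2: add 'e' → 'ce'
k=3: skip
k=4: add 'f' → 'cef'
k=5: add 'l' → 'cefl'

'cefl'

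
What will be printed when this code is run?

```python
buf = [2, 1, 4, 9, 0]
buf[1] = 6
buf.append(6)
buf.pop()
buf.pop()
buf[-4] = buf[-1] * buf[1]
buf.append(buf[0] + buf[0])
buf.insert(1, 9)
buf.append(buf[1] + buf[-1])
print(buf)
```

buf[1] = 6 → [2, 6, 4, 9, 0]
append 6 → [2, 6, 4, 9, 0, 6]
pop() removes 6 → [2, 6, 4, 9, 0]
pop() removes 0 → [2, 6, 4, 9]
buf[-4] = buf[-1]*buf[1] = 9*6 = 54 → [54, 6, 4, 9]
append buf[0]+buf[0] = 54+54 = 108 → [54, 6, 4, 9, 108]
insert 9 at 1 → [54, 9, 6, 4, 9, 108]
append buf[1]+buf[-1] = 9+108 = 117 → [54, 9, 6, 4, 9, 108, 117]

[54, 9, 6, 4, 9, 108, 117]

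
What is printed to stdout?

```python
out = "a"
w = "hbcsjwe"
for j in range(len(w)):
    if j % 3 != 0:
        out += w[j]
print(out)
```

j=0: skip
j=1: add 'b' → 'ab'
j=2: add 'c' → 'abc'
j=3: skip
j=4: add 'j' → 'abcj'
j=5: add 'w' → 'abcjw'
j=6: skip

abcjw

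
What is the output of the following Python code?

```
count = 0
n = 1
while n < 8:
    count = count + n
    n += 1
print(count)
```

28

n=1: count = 0+1 = 1
n=2: count = 1+2 = 3
n=3: count = 3+3 = 6
n=4: count = 6+4 = 10
n=5: count = 10+5 = 15
n=6: count = 15+6 = 21
n=7: count = 21+7 = 28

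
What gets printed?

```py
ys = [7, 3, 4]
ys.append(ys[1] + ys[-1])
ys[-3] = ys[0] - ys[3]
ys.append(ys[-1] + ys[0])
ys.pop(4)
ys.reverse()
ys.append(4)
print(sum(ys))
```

22

append ys[1]+ys[-1] = 3+4 = 7 → [7, 3, 4, 7]
ys[-3] = ys[0]-ys[3] = 7-7 = 0 → [7, 0, 4, 7]
append ys[-1]+ys[0] = 7+7 = 14 → [7, 0, 4, 7, 14]
pop(4) removes 14 → [7, 0, 4, 7]
reverse → [7, 4, 0, 7]
append 4 → [7, 4, 0, 7, 4]
sum = 22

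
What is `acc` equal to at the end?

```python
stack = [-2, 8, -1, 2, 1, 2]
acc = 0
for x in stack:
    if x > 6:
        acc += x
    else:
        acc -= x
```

6

x=-2: not >6, acc = 0-(-2) = 2
x=8: >6, acc = 2+8 = 10
x=-1: not >6, acc = 10-(-1) = 11
x=2: not >6, acc = 11-2 = 9
x=1: not >6, acc = 9-1 = 8
x=2: not >6, acc = 8-2 = 6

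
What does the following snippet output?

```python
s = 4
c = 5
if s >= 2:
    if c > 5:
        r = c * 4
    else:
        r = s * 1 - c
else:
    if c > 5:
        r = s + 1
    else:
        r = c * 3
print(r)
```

-1

s=4, c=5
s >= 2 is True; c > 5 is False
→ r = s * 1 - c = -1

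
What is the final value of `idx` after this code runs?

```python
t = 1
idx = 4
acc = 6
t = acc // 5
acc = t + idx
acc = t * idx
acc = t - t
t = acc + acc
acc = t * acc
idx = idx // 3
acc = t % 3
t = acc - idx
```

t = 6//5 = 1
acc = 1+4 = 5
acc = 1*4 = 4
acc = 1-1 = 0
t = 0+0 = 0
acc = 0*0 = 0
idx = 4//3 = 1
acc = 0%3 = 0
t = 0-1 = -1

1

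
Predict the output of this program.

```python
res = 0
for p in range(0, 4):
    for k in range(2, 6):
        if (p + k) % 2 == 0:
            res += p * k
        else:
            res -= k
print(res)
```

16

p=0,k=2: even sum, res = 0+0 = 0
p=0,k=3: odd sum, res = 0-3 = -3
p=0,k=4: even sum, res = (-3)+0 = -3
p=0,k=5: odd sum, res = (-3)-5 = -8
p=1,k=2: odd sum, res = (-8)-2 = -10
p=1,k=3: even sum, res = (-10)+3 = -7
p=1,k=4: odd sum, res = (-7)-4 = -11
p=1,k=5: even sum, res = (-11)+5 = -6
p=2,k=2: even sum, res = (-6)+4 = -2
p=2,k=3: odd sum, res = (-2)-3 = -5
p=2,k=4: even sum, res = (-5)+8 = 3
p=2,k=5: odd sum, res = 3-5 = -2
p=3,k=2: odd sum, res = (-2)-2 = -4
p=3,k=3: even sum, res = (-4)+9 = 5
p=3,k=4: odd sum, res = 5-4 = 1
p=3,k=5: even sum, res = 1+15 = 16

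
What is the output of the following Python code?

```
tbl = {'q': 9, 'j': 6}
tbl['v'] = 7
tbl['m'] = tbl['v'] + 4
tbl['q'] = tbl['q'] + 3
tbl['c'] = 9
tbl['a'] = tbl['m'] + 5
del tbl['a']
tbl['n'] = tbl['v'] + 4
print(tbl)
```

{'q': 12, 'j': 6, 'v': 7, 'm': 11, 'c': 9, 'n': 11}

tbl['v'] = 7 → {'q': 9, 'j': 6, 'v': 7}
tbl['m'] = tbl['v']+4 = 11 → {'q': 9, 'j': 6, 'v': 7, 'm': 11}
tbl['q'] = tbl['q']+3 = 12 → {'q': 12, 'j': 6, 'v': 7, 'm': 11}
tbl['c'] = 9 → {'q': 12, 'j': 6, 'v': 7, 'm': 11, 'c': 9}
tbl['a'] = tbl['m']+5 = 16 → {'q': 12, 'j': 6, 'v': 7, 'm': 11, 'c': 9, 'a': 16}
del 'a' → {'q': 12, 'j': 6, 'v': 7, 'm': 11, 'c': 9}
tbl['n'] = tbl['v']+4 = 11 → {'q': 12, 'j': 6, 'v': 7, 'm': 11, 'c': 9, 'n': 11}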